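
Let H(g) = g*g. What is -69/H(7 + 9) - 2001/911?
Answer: -575115/233216 ≈ -2.4660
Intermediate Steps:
H(g) = g²
-69/H(7 + 9) - 2001/911 = -69/(7 + 9)² - 2001/911 = -69/(16²) - 2001*1/911 = -69/256 - 2001/911 = -575115/233216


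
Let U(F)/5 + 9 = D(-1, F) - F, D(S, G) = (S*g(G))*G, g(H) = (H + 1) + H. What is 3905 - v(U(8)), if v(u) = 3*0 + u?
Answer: 4670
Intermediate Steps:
g(H) = 1 + 2*H (g(H) = (1 + H) + H = 1 + 2*H)
D(S, G) = G*S*(1 + 2*G) (D(S, G) = (S*(1 + 2*G))*G = G*S*(1 + 2*G))
U(F) = -45 - 5*F - 5*F*(1 + 2*F) (U(F) = -45 + 5*(F*(-1)*(1 + 2*F) - F) = -45 + 5*(-F*(1 + 2*F) - F) = -45 + 5*(-F - F*(1 + 2*F)) = -45 + (-5*F - 5*F*(1 + 2*F)) = -45 - 5*F - 5*F*(1 + 2*F))
v(u) = u (v(u) = 0 + u = u)
3905 - v(U(8)) = 3905 - (-45 - 10*8 - 10*8²) = 3905 - (-45 - 80 - 10*64) = 3905 - (-45 - 80 - 640) = 3905 - 1*(-765) = 3905 + 765 = 4670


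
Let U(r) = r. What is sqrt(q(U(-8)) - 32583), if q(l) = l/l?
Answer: I*sqrt(32582) ≈ 180.5*I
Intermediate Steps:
q(l) = 1
sqrt(q(U(-8)) - 32583) = sqrt(1 - 32583) = sqrt(-32582) = I*sqrt(32582)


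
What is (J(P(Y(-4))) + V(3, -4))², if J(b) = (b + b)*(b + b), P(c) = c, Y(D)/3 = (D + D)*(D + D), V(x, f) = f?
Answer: 21742092304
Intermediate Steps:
Y(D) = 12*D² (Y(D) = 3*((D + D)*(D + D)) = 3*((2*D)*(2*D)) = 3*(4*D²) = 12*D²)
J(b) = 4*b² (J(b) = (2*b)*(2*b) = 4*b²)
(J(P(Y(-4))) + V(3, -4))² = (4*(12*(-4)²)² - 4)² = (4*(12*16)² - 4)² = (4*192² - 4)² = (4*36864 - 4)² = (147456 - 4)² = 147452² = 21742092304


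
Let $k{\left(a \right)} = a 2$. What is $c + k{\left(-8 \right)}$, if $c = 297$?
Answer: $281$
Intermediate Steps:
$k{\left(a \right)} = 2 a$
$c + k{\left(-8 \right)} = 297 + 2 \left(-8\right) = 297 - 16 = 281$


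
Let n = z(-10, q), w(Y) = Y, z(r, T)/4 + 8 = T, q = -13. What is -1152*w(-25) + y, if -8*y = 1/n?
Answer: 19353601/672 ≈ 28800.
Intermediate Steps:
z(r, T) = -32 + 4*T
n = -84 (n = -32 + 4*(-13) = -32 - 52 = -84)
y = 1/672 (y = -1/8/(-84) = -1/8*(-1/84) = 1/672 ≈ 0.0014881)
-1152*w(-25) + y = -1152*(-25) + 1/672 = 28800 + 1/672 = 19353601/672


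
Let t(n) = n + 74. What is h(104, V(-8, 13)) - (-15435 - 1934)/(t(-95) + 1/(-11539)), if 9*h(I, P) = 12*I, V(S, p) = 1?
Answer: -500457553/726960 ≈ -688.42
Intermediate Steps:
t(n) = 74 + n
h(I, P) = 4*I/3 (h(I, P) = (12*I)/9 = 4*I/3)
h(104, V(-8, 13)) - (-15435 - 1934)/(t(-95) + 1/(-11539)) = (4/3)*104 - (-15435 - 1934)/((74 - 95) + 1/(-11539)) = 416/3 - (-17369)/(-21 - 1/11539) = 416/3 - (-17369)/(-242320/11539) = 416/3 - (-17369)*(-11539)/242320 = 416/3 - 1*200420891/242320 = 416/3 - 200420891/242320 = -500457553/726960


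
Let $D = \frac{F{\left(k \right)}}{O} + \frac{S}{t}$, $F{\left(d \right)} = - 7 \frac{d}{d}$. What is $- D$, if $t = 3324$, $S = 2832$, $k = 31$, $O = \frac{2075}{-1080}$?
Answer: $- \frac{516764}{114955} \approx -4.4954$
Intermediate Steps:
$O = - \frac{415}{216}$ ($O = 2075 \left(- \frac{1}{1080}\right) = - \frac{415}{216} \approx -1.9213$)
$F{\left(d \right)} = -7$ ($F{\left(d \right)} = \left(-7\right) 1 = -7$)
$D = \frac{516764}{114955}$ ($D = - \frac{7}{- \frac{415}{216}} + \frac{2832}{3324} = \left(-7\right) \left(- \frac{216}{415}\right) + 2832 \cdot \frac{1}{3324} = \frac{1512}{415} + \frac{236}{277} = \frac{516764}{114955} \approx 4.4954$)
$- D = \left(-1\right) \frac{516764}{114955} = - \frac{516764}{114955}$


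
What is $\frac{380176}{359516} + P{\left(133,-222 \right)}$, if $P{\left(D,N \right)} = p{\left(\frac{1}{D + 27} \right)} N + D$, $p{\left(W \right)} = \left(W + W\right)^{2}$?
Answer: $\frac{38546666631}{287612800} \approx 134.02$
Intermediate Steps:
$p{\left(W \right)} = 4 W^{2}$ ($p{\left(W \right)} = \left(2 W\right)^{2} = 4 W^{2}$)
$P{\left(D,N \right)} = D + \frac{4 N}{\left(27 + D\right)^{2}}$ ($P{\left(D,N \right)} = 4 \left(\frac{1}{D + 27}\right)^{2} N + D = 4 \left(\frac{1}{27 + D}\right)^{2} N + D = \frac{4}{\left(27 + D\right)^{2}} N + D = \frac{4 N}{\left(27 + D\right)^{2}} + D = D + \frac{4 N}{\left(27 + D\right)^{2}}$)
$\frac{380176}{359516} + P{\left(133,-222 \right)} = \frac{380176}{359516} + \left(133 + 4 \left(-222\right) \frac{1}{\left(27 + 133\right)^{2}}\right) = 380176 \cdot \frac{1}{359516} + \left(133 + 4 \left(-222\right) \frac{1}{25600}\right) = \frac{95044}{89879} + \left(133 + 4 \left(-222\right) \frac{1}{25600}\right) = \frac{95044}{89879} + \left(133 - \frac{111}{3200}\right) = \frac{95044}{89879} + \frac{425489}{3200} = \frac{38546666631}{287612800}$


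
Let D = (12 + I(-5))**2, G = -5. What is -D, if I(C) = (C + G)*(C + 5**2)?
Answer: -35344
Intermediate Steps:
I(C) = (-5 + C)*(25 + C) (I(C) = (C - 5)*(C + 5**2) = (-5 + C)*(C + 25) = (-5 + C)*(25 + C))
D = 35344 (D = (12 + (-125 + (-5)**2 + 20*(-5)))**2 = (12 + (-125 + 25 - 100))**2 = (12 - 200)**2 = (-188)**2 = 35344)
-D = -1*35344 = -35344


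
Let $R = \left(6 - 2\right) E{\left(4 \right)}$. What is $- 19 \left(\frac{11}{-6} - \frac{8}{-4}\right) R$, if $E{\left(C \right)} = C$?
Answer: $- \frac{152}{3} \approx -50.667$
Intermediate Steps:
$R = 16$ ($R = \left(6 - 2\right) 4 = 4 \cdot 4 = 16$)
$- 19 \left(\frac{11}{-6} - \frac{8}{-4}\right) R = - 19 \left(\frac{11}{-6} - \frac{8}{-4}\right) 16 = - 19 \left(11 \left(- \frac{1}{6}\right) - -2\right) 16 = - 19 \left(- \frac{11}{6} + 2\right) 16 = \left(-19\right) \frac{1}{6} \cdot 16 = \left(- \frac{19}{6}\right) 16 = - \frac{152}{3}$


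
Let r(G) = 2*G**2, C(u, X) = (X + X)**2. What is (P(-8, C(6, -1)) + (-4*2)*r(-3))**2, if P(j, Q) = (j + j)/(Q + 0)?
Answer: 21904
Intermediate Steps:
C(u, X) = 4*X**2 (C(u, X) = (2*X)**2 = 4*X**2)
P(j, Q) = 2*j/Q (P(j, Q) = (2*j)/Q = 2*j/Q)
(P(-8, C(6, -1)) + (-4*2)*r(-3))**2 = (2*(-8)/(4*(-1)**2) + (-4*2)*(2*(-3)**2))**2 = (2*(-8)/(4*1) - 16*9)**2 = (2*(-8)/4 - 8*18)**2 = (2*(-8)*(1/4) - 144)**2 = (-4 - 144)**2 = (-148)**2 = 21904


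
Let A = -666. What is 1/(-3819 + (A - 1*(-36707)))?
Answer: 1/32222 ≈ 3.1035e-5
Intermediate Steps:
1/(-3819 + (A - 1*(-36707))) = 1/(-3819 + (-666 - 1*(-36707))) = 1/(-3819 + (-666 + 36707)) = 1/(-3819 + 36041) = 1/32222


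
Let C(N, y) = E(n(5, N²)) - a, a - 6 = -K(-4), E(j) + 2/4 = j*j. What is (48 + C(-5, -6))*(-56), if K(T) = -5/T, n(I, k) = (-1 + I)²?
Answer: -16730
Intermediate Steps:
E(j) = -½ + j² (E(j) = -½ + j*j = -½ + j²)
a = 19/4 (a = 6 - (-5)/(-4) = 6 - (-5)*(-1)/4 = 6 - 1*5/4 = 6 - 5/4 = 19/4 ≈ 4.7500)
C(N, y) = 1003/4 (C(N, y) = (-½ + ((-1 + 5)²)²) - 1*19/4 = (-½ + (4²)²) - 19/4 = (-½ + 16²) - 19/4 = (-½ + 256) - 19/4 = 511/2 - 19/4 = 1003/4)
(48 + C(-5, -6))*(-56) = (48 + 1003/4)*(-56) = (1195/4)*(-56) = -16730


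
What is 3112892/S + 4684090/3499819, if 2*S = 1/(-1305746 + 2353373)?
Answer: 22826867414798647282/3499819 ≈ 6.5223e+12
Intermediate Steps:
S = 1/2095254 (S = 1/(2*(-1305746 + 2353373)) = (1/2)/1047627 = (1/2)*(1/1047627) = 1/2095254 ≈ 4.7727e-7)
3112892/S + 4684090/3499819 = 3112892/(1/2095254) + 4684090/3499819 = 3112892*2095254 + 4684090*(1/3499819) = 6522299414568 + 4684090/3499819 = 22826867414798647282/3499819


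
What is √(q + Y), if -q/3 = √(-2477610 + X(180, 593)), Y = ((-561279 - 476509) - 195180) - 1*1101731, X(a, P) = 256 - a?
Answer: √(-2334699 - 3*I*√2477534) ≈ 1.55 - 1528.0*I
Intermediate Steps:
Y = -2334699 (Y = (-1037788 - 195180) - 1101731 = -1232968 - 1101731 = -2334699)
q = -3*I*√2477534 (q = -3*√(-2477610 + (256 - 1*180)) = -3*√(-2477610 + (256 - 180)) = -3*√(-2477610 + 76) = -3*I*√2477534 ≈ -4722.1*I)
√(q + Y) = √(-3*I*√2477534 - 2334699) = √(-2334699 - 3*I*√2477534)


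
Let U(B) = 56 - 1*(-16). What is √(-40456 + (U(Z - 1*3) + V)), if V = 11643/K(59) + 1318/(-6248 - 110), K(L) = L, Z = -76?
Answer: 2*I*√1222957623998/11033 ≈ 200.47*I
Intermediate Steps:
U(B) = 72 (U(B) = 56 + 16 = 72)
V = 36974216/187561 (V = 11643/59 + 1318/(-6248 - 110) = 11643*(1/59) + 1318/(-6358) = 11643/59 + 1318*(-1/6358) = 11643/59 - 659/3179 = 36974216/187561 ≈ 197.13)
√(-40456 + (U(Z - 1*3) + V)) = √(-40456 + (72 + 36974216/187561)) = √(-40456 + 50478608/187561) = √(-7537489208/187561) = 2*I*√1222957623998/11033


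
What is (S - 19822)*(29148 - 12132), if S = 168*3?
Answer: -328715088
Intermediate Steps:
S = 504
(S - 19822)*(29148 - 12132) = (504 - 19822)*(29148 - 12132) = -19318*17016 = -328715088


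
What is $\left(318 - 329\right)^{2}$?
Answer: $121$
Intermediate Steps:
$\left(318 - 329\right)^{2} = \left(-11\right)^{2} = 121$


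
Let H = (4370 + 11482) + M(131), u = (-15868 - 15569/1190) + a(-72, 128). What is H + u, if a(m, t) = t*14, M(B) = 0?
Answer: 2097871/1190 ≈ 1762.9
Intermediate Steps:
a(m, t) = 14*t
u = -16766009/1190 (u = (-15868 - 15569/1190) + 14*128 = (-15868 - 15569*1/1190) + 1792 = (-15868 - 15569/1190) + 1792 = -18898489/1190 + 1792 = -16766009/1190 ≈ -14089.)
H = 15852 (H = (4370 + 11482) + 0 = 15852 + 0 = 15852)
H + u = 15852 - 16766009/1190 = 2097871/1190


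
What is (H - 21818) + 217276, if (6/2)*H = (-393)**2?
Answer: 246941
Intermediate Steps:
H = 51483 (H = (1/3)*(-393)**2 = (1/3)*154449 = 51483)
(H - 21818) + 217276 = (51483 - 21818) + 217276 = 29665 + 217276 = 246941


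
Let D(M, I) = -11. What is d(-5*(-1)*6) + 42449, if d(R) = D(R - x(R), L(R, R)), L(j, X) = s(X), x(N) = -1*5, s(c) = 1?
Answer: 42438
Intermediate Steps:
x(N) = -5
L(j, X) = 1
d(R) = -11
d(-5*(-1)*6) + 42449 = -11 + 42449 = 42438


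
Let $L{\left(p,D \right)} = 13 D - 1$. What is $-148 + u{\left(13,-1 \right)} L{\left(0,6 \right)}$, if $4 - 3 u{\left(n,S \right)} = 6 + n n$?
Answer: $-4537$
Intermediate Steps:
$L{\left(p,D \right)} = -1 + 13 D$
$u{\left(n,S \right)} = - \frac{2}{3} - \frac{n^{2}}{3}$ ($u{\left(n,S \right)} = \frac{4}{3} - \frac{6 + n n}{3} = \frac{4}{3} - \frac{6 + n^{2}}{3} = \frac{4}{3} - \left(2 + \frac{n^{2}}{3}\right) = - \frac{2}{3} - \frac{n^{2}}{3}$)
$-148 + u{\left(13,-1 \right)} L{\left(0,6 \right)} = -148 + \left(- \frac{2}{3} - \frac{13^{2}}{3}\right) \left(-1 + 13 \cdot 6\right) = -148 + \left(- \frac{2}{3} - \frac{169}{3}\right) \left(-1 + 78\right) = -148 + \left(- \frac{2}{3} - \frac{169}{3}\right) 77 = -148 - 4389 = -4537$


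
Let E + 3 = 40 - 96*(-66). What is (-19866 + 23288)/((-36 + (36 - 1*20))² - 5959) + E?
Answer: 35424085/5559 ≈ 6372.4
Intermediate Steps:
E = 6373 (E = -3 + (40 - 96*(-66)) = -3 + (40 + 6336) = -3 + 6376 = 6373)
(-19866 + 23288)/((-36 + (36 - 1*20))² - 5959) + E = (-19866 + 23288)/((-36 + (36 - 1*20))² - 5959) + 6373 = 3422/((-36 + (36 - 20))² - 5959) + 6373 = 3422/((-36 + 16)² - 5959) + 6373 = 3422/((-20)² - 5959) + 6373 = 3422/(400 - 5959) + 6373 = 3422/(-5559) + 6373 = 3422*(-1/5559) + 6373 = -3422/5559 + 6373 = 35424085/5559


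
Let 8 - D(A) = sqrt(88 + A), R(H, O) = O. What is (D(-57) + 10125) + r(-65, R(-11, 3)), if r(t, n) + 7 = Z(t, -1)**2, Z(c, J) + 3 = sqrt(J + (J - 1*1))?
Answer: 10132 - sqrt(31) - 6*I*sqrt(3) ≈ 10126.0 - 10.392*I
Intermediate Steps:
Z(c, J) = -3 + sqrt(-1 + 2*J) (Z(c, J) = -3 + sqrt(J + (J - 1*1)) = -3 + sqrt(J + (J - 1)) = -3 + sqrt(J + (-1 + J)) = -3 + sqrt(-1 + 2*J))
r(t, n) = -7 + (-3 + I*sqrt(3))**2 (r(t, n) = -7 + (-3 + sqrt(-1 + 2*(-1)))**2 = -7 + (-3 + sqrt(-1 - 2))**2 = -7 + (-3 + sqrt(-3))**2 = -7 + (-3 + I*sqrt(3))**2)
D(A) = 8 - sqrt(88 + A)
(D(-57) + 10125) + r(-65, R(-11, 3)) = ((8 - sqrt(88 - 57)) + 10125) + (-7 + (3 - I*sqrt(3))**2) = ((8 - sqrt(31)) + 10125) + (-7 + (3 - I*sqrt(3))**2) = (10133 - sqrt(31)) + (-7 + (3 - I*sqrt(3))**2) = 10126 + (3 - I*sqrt(3))**2 - sqrt(31)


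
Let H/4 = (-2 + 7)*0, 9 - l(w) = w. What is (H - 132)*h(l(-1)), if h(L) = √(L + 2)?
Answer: -264*√3 ≈ -457.26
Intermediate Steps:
l(w) = 9 - w
h(L) = √(2 + L)
H = 0 (H = 4*((-2 + 7)*0) = 4*(5*0) = 4*0 = 0)
(H - 132)*h(l(-1)) = (0 - 132)*√(2 + (9 - 1*(-1))) = -132*√(2 + (9 + 1)) = -132*√(2 + 10) = -264*√3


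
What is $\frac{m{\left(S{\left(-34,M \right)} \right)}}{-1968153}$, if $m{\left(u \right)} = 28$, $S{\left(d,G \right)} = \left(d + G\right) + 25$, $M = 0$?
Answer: $- \frac{28}{1968153} \approx -1.4227 \cdot 10^{-5}$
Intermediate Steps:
$S{\left(d,G \right)} = 25 + G + d$ ($S{\left(d,G \right)} = \left(G + d\right) + 25 = 25 + G + d$)
$\frac{m{\left(S{\left(-34,M \right)} \right)}}{-1968153} = \frac{28}{-1968153} = 28 \left(- \frac{1}{1968153}\right) = - \frac{28}{1968153}$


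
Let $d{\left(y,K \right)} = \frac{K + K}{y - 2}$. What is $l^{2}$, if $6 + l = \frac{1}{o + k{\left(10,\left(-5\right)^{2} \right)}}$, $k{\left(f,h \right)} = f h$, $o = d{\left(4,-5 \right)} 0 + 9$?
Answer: $\frac{2411809}{67081} \approx 35.954$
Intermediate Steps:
$d{\left(y,K \right)} = \frac{2 K}{-2 + y}$
$o = 9$ ($o = 2 \left(-5\right) \frac{1}{-2 + 4} \cdot 0 + 9 = 2 \left(-5\right) \frac{1}{2} \cdot 0 + 9 = \left(-5\right) 0 + 9 = 0 + 9 = 9$)
$l = - \frac{1553}{259}$ ($l = -6 + \frac{1}{9 + 10 \left(-5\right)^{2}} = -6 + \frac{1}{9 + 10 \cdot 25} = -6 + \frac{1}{9 + 250} = -6 + \frac{1}{259} = - \frac{1553}{259} \approx -5.9961$)
$l^{2} = \left(- \frac{1553}{259}\right)^{2} = \frac{2411809}{67081}$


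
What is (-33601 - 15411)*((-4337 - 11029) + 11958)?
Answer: 167032896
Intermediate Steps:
(-33601 - 15411)*((-4337 - 11029) + 11958) = -49012*(-15366 + 11958) = -49012*(-3408) = 167032896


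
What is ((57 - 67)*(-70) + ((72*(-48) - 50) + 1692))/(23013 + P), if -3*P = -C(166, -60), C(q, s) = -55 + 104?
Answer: -1671/34544 ≈ -0.048373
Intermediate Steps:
C(q, s) = 49
P = 49/3 (P = -(-1)*49/3 = -1/3*(-49) = 49/3 ≈ 16.333)
((57 - 67)*(-70) + ((72*(-48) - 50) + 1692))/(23013 + P) = ((57 - 67)*(-70) + ((72*(-48) - 50) + 1692))/(23013 + 49/3) = (-10*(-70) + ((-3456 - 50) + 1692))/(69088/3) = (700 + (-3506 + 1692))*(3/69088) = (700 - 1814)*(3/69088) = -1114*3/69088 = -1671/34544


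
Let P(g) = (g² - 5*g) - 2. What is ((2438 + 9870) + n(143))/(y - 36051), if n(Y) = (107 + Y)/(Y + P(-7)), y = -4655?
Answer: -55391/183177 ≈ -0.30239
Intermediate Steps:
P(g) = -2 + g² - 5*g
n(Y) = (107 + Y)/(82 + Y) (n(Y) = (107 + Y)/(Y + (-2 + (-7)² - 5*(-7))) = (107 + Y)/(Y + (-2 + 49 + 35)) = (107 + Y)/(Y + 82) = (107 + Y)/(82 + Y))
((2438 + 9870) + n(143))/(y - 36051) = ((2438 + 9870) + (107 + 143)/(82 + 143))/(-4655 - 36051) = (12308 + 250/225)/(-40706) = (12308 + (1/225)*250)*(-1/40706) = (12308 + 10/9)*(-1/40706) = (110782/9)*(-1/40706) = -55391/183177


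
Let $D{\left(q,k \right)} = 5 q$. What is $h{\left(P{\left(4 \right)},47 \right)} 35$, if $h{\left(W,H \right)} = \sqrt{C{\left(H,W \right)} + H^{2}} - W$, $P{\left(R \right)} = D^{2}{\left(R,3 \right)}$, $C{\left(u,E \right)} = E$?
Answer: $-14000 + 35 \sqrt{2609} \approx -12212.0$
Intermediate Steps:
$P{\left(R \right)} = 25 R^{2}$ ($P{\left(R \right)} = \left(5 R\right)^{2} = 25 R^{2}$)
$h{\left(W,H \right)} = \sqrt{W + H^{2}} - W$
$h{\left(P{\left(4 \right)},47 \right)} 35 = \left(\sqrt{25 \cdot 4^{2} + 47^{2}} - 25 \cdot 4^{2}\right) 35 = \left(\sqrt{25 \cdot 16 + 2209} - 25 \cdot 16\right) 35 = \left(\sqrt{400 + 2209} - 400\right) 35 = \left(\sqrt{2609} - 400\right) 35 = \left(-400 + \sqrt{2609}\right) 35 = -14000 + 35 \sqrt{2609}$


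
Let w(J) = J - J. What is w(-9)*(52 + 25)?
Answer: 0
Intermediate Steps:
w(J) = 0
w(-9)*(52 + 25) = 0*(52 + 25) = 0*77 = 0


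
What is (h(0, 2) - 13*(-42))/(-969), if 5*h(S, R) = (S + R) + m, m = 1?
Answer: -911/1615 ≈ -0.56409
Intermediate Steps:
h(S, R) = 1/5 + R/5 + S/5 (h(S, R) = ((S + R) + 1)/5 = ((R + S) + 1)/5 = (1 + R + S)/5 = 1/5 + R/5 + S/5)
(h(0, 2) - 13*(-42))/(-969) = ((1/5 + (1/5)*2 + (1/5)*0) - 13*(-42))/(-969) = ((1/5 + 2/5 + 0) + 546)*(-1/969) = (3/5 + 546)*(-1/969) = (2733/5)*(-1/969) = -911/1615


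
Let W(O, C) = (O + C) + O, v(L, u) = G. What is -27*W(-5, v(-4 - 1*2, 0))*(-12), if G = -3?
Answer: -4212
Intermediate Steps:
v(L, u) = -3
W(O, C) = C + 2*O (W(O, C) = (C + O) + O = C + 2*O)
-27*W(-5, v(-4 - 1*2, 0))*(-12) = -27*(-3 + 2*(-5))*(-12) = -27*(-3 - 10)*(-12) = -27*(-13)*(-12) = 351*(-12) = -4212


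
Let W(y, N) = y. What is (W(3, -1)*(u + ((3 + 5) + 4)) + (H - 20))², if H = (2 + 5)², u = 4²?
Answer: 12769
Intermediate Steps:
u = 16
H = 49 (H = 7² = 49)
(W(3, -1)*(u + ((3 + 5) + 4)) + (H - 20))² = (3*(16 + ((3 + 5) + 4)) + (49 - 20))² = (3*(16 + (8 + 4)) + 29)² = (3*(16 + 12) + 29)² = (3*28 + 29)² = (84 + 29)² = 113² = 12769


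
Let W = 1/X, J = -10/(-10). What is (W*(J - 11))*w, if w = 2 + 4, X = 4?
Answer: -15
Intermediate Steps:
w = 6
J = 1 (J = -10*(-1/10) = 1)
W = 1/4 ≈ 0.25000
(W*(J - 11))*w = ((1 - 11)/4)*6 = ((1/4)*(-10))*6 = -5/2*6 = -15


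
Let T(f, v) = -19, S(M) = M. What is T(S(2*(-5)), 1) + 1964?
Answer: 1945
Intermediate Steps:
T(S(2*(-5)), 1) + 1964 = -19 + 1964 = 1945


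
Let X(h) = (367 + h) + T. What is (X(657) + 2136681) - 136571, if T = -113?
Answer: 2001021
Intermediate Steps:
X(h) = 254 + h (X(h) = (367 + h) - 113 = 254 + h)
(X(657) + 2136681) - 136571 = ((254 + 657) + 2136681) - 136571 = (911 + 2136681) - 136571 = 2137592 - 136571 = 2001021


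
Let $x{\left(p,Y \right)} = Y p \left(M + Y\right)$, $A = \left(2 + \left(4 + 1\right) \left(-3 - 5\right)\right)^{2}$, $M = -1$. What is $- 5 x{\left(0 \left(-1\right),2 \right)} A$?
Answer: $0$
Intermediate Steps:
$A = 1444$ ($A = \left(2 + 5 \left(-8\right)\right)^{2} = \left(2 - 40\right)^{2} = \left(-38\right)^{2} = 1444$)
$x{\left(p,Y \right)} = Y p \left(-1 + Y\right)$
$- 5 x{\left(0 \left(-1\right),2 \right)} A = - 5 \cdot 2 \cdot 0 \left(-1\right) \left(-1 + 2\right) 1444 = - 5 \cdot 2 \cdot 0 \cdot 1 \cdot 1444 = \left(-5\right) 0 \cdot 1444 = 0 \cdot 1444 = 0$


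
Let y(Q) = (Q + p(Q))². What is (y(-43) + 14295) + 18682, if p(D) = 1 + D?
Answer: 40202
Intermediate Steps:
y(Q) = (1 + 2*Q)² (y(Q) = (Q + (1 + Q))² = (1 + 2*Q)²)
(y(-43) + 14295) + 18682 = ((1 + 2*(-43))² + 14295) + 18682 = ((1 - 86)² + 14295) + 18682 = ((-85)² + 14295) + 18682 = (7225 + 14295) + 18682 = 21520 + 18682 = 40202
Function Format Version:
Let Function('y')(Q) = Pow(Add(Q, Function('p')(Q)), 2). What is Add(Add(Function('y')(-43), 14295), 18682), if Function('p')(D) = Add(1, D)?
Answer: 40202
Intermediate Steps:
Function('y')(Q) = Pow(Add(1, Mul(2, Q)), 2) (Function('y')(Q) = Pow(Add(Q, Add(1, Q)), 2) = Pow(Add(1, Mul(2, Q)), 2))
Add(Add(Function('y')(-43), 14295), 18682) = Add(Add(Pow(Add(1, Mul(2, -43)), 2), 14295), 18682) = Add(Add(Pow(Add(1, -86), 2), 14295), 18682) = Add(Add(Pow(-85, 2), 14295), 18682) = Add(Add(7225, 14295), 18682) = Add(21520, 18682) = 40202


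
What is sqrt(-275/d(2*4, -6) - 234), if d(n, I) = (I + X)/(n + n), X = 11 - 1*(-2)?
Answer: I*sqrt(42266)/7 ≈ 29.37*I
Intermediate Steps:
X = 13 (X = 11 + 2 = 13)
d(n, I) = (13 + I)/(2*n) (d(n, I) = (I + 13)/(n + n) = (13 + I)/((2*n)) = (13 + I)*(1/(2*n)) = (13 + I)/(2*n))
sqrt(-275/d(2*4, -6) - 234) = sqrt(-275*16/(13 - 6) - 234) = sqrt(-275/((1/2)*7/8) - 234) = sqrt(-275/((1/2)*(1/8)*7) - 234) = sqrt(-275/7/16 - 234) = sqrt(-275*16/7 - 234) = sqrt(-4400/7 - 234) = sqrt(-6038/7) = I*sqrt(42266)/7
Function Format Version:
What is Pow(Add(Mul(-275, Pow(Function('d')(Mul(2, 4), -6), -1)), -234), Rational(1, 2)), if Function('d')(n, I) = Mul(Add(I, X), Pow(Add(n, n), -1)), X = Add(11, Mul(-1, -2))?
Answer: Mul(Rational(1, 7), I, Pow(42266, Rational(1, 2))) ≈ Mul(29.370, I)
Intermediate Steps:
X = 13 (X = Add(11, 2) = 13)
Function('d')(n, I) = Mul(Rational(1, 2), Pow(n, -1), Add(13, I)) (Function('d')(n, I) = Mul(Add(I, 13), Pow(Add(n, n), -1)) = Mul(Add(13, I), Pow(Mul(2, n), -1)) = Mul(Add(13, I), Mul(Rational(1, 2), Pow(n, -1))) = Mul(Rational(1, 2), Pow(n, -1), Add(13, I)))
Pow(Add(Mul(-275, Pow(Function('d')(Mul(2, 4), -6), -1)), -234), Rational(1, 2)) = Pow(Add(Mul(-275, Pow(Mul(Rational(1, 2), Pow(Mul(2, 4), -1), Add(13, -6)), -1)), -234), Rational(1, 2)) = Pow(Add(Mul(-275, Pow(Mul(Rational(1, 2), Pow(8, -1), 7), -1)), -234), Rational(1, 2)) = Pow(Add(Mul(-275, Pow(Mul(Rational(1, 2), Rational(1, 8), 7), -1)), -234), Rational(1, 2)) = Pow(Add(Mul(-275, Pow(Rational(7, 16), -1)), -234), Rational(1, 2)) = Pow(Add(Mul(-275, Rational(16, 7)), -234), Rational(1, 2)) = Pow(Add(Rational(-4400, 7), -234), Rational(1, 2)) = Pow(Rational(-6038, 7), Rational(1, 2)) = Mul(Rational(1, 7), I, Pow(42266, Rational(1, 2)))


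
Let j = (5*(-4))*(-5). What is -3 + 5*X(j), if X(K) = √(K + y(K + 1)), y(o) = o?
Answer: -3 + 5*√201 ≈ 67.887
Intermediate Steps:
j = 100 (j = -20*(-5) = 100)
X(K) = √(1 + 2*K) (X(K) = √(K + (K + 1)) = √(K + (1 + K)) = √(1 + 2*K))
-3 + 5*X(j) = -3 + 5*√(1 + 2*100) = -3 + 5*√(1 + 200) = -3 + 5*√201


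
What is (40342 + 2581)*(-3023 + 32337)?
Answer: 1258244822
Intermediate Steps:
(40342 + 2581)*(-3023 + 32337) = 42923*29314 = 1258244822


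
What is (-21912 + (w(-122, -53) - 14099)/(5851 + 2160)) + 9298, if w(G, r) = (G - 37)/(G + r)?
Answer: -17686349116/1401925 ≈ -12616.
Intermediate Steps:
w(G, r) = (-37 + G)/(G + r)
(-21912 + (w(-122, -53) - 14099)/(5851 + 2160)) + 9298 = (-21912 + ((-37 - 122)/(-122 - 53) - 14099)/(5851 + 2160)) + 9298 = (-21912 + (-159/(-175) - 14099)/8011) + 9298 = (-21912 + (-1/175*(-159) - 14099)*(1/8011)) + 9298 = (-21912 + (159/175 - 14099)*(1/8011)) + 9298 = (-21912 - 2467166/175*1/8011) + 9298 = (-21912 - 2467166/1401925) + 9298 = -30721447766/1401925 + 9298 = -17686349116/1401925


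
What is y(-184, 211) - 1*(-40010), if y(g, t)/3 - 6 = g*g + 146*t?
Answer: 234014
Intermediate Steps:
y(g, t) = 18 + 3*g**2 + 438*t (y(g, t) = 18 + 3*(g*g + 146*t) = 18 + 3*(g**2 + 146*t) = 18 + (3*g**2 + 438*t) = 18 + 3*g**2 + 438*t)
y(-184, 211) - 1*(-40010) = (18 + 3*(-184)**2 + 438*211) - 1*(-40010) = (18 + 3*33856 + 92418) + 40010 = (18 + 101568 + 92418) + 40010 = 194004 + 40010 = 234014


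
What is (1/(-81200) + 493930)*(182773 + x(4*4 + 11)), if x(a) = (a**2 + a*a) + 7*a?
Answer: 369827716626779/4060 ≈ 9.1091e+10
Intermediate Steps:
x(a) = 2*a**2 + 7*a (x(a) = (a**2 + a**2) + 7*a = 2*a**2 + 7*a)
(1/(-81200) + 493930)*(182773 + x(4*4 + 11)) = (1/(-81200) + 493930)*(182773 + (4*4 + 11)*(7 + 2*(4*4 + 11))) = (-1/81200 + 493930)*(182773 + (16 + 11)*(7 + 2*(16 + 11))) = 40107115999*(182773 + 27*(7 + 2*27))/81200 = 40107115999*(182773 + 27*(7 + 54))/81200 = 40107115999*(182773 + 27*61)/81200 = 40107115999*(182773 + 1647)/81200 = (40107115999/81200)*184420 = 369827716626779/4060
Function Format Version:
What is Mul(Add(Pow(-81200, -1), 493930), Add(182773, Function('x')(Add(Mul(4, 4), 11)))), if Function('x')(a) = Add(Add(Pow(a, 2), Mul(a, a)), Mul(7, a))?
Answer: Rational(369827716626779, 4060) ≈ 9.1091e+10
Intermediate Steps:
Function('x')(a) = Add(Mul(2, Pow(a, 2)), Mul(7, a)) (Function('x')(a) = Add(Add(Pow(a, 2), Pow(a, 2)), Mul(7, a)) = Add(Mul(2, Pow(a, 2)), Mul(7, a)))
Mul(Add(Pow(-81200, -1), 493930), Add(182773, Function('x')(Add(Mul(4, 4), 11)))) = Mul(Add(Pow(-81200, -1), 493930), Add(182773, Mul(Add(Mul(4, 4), 11), Add(7, Mul(2, Add(Mul(4, 4), 11)))))) = Mul(Add(Rational(-1, 81200), 493930), Add(182773, Mul(Add(16, 11), Add(7, Mul(2, Add(16, 11)))))) = Mul(Rational(40107115999, 81200), Add(182773, Mul(27, Add(7, Mul(2, 27))))) = Mul(Rational(40107115999, 81200), Add(182773, Mul(27, Add(7, 54)))) = Mul(Rational(40107115999, 81200), Add(182773, Mul(27, 61))) = Mul(Rational(40107115999, 81200), Add(182773, 1647)) = Mul(Rational(40107115999, 81200), 184420) = Rational(369827716626779, 4060)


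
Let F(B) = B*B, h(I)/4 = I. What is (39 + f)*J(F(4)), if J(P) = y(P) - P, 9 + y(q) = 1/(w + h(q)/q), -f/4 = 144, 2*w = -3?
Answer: 66051/5 ≈ 13210.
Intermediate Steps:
h(I) = 4*I
w = -3/2 (w = (½)*(-3) = -3/2 ≈ -1.5000)
f = -576 (f = -4*144 = -576)
F(B) = B²
y(q) = -43/5 (y(q) = -9 + 1/(-3/2 + (4*q)/q) = -9 + 1/(-3/2 + 4) = -9 + 1/(5/2) = -9 + ⅖ = -43/5)
J(P) = -43/5 - P
(39 + f)*J(F(4)) = (39 - 576)*(-43/5 - 1*4²) = -537*(-43/5 - 1*16) = -537*(-43/5 - 16) = -537*(-123/5) = 66051/5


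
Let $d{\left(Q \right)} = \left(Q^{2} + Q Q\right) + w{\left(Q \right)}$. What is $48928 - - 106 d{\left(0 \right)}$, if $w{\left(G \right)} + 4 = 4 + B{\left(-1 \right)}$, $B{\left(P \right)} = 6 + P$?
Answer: $49458$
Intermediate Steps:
$w{\left(G \right)} = 5$ ($w{\left(G \right)} = -4 + \left(4 + \left(6 - 1\right)\right) = -4 + \left(4 + 5\right) = -4 + 9 = 5$)
$d{\left(Q \right)} = 5 + 2 Q^{2}$ ($d{\left(Q \right)} = \left(Q^{2} + Q Q\right) + 5 = \left(Q^{2} + Q^{2}\right) + 5 = 2 Q^{2} + 5 = 5 + 2 Q^{2}$)
$48928 - - 106 d{\left(0 \right)} = 48928 - - 106 \left(5 + 2 \cdot 0^{2}\right) = 48928 - - 106 \left(5 + 2 \cdot 0\right) = 48928 - - 106 \left(5 + 0\right) = 48928 - \left(-106\right) 5 = 48928 - -530 = 48928 + 530 = 49458$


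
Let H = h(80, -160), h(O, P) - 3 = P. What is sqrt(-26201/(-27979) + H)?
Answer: I*sqrt(2493272642)/3997 ≈ 12.493*I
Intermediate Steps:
h(O, P) = 3 + P
H = -157 (H = 3 - 160 = -157)
sqrt(-26201/(-27979) + H) = sqrt(-26201/(-27979) - 157) = sqrt(-26201*(-1/27979) - 157) = sqrt(3743/3997 - 157) = sqrt(-623786/3997) = I*sqrt(2493272642)/3997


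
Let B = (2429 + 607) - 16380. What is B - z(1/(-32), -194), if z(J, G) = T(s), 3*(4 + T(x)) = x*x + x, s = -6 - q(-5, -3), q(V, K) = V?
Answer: -13340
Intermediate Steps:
B = -13344 (B = 3036 - 16380 = -13344)
s = -1 (s = -6 - 1*(-5) = -6 + 5 = -1)
T(x) = -4 + x/3 + x²/3 (T(x) = -4 + (x*x + x)/3 = -4 + (x² + x)/3 = -4 + (x + x²)/3 = -4 + (x/3 + x²/3) = -4 + x/3 + x²/3)
z(J, G) = -4 (z(J, G) = -4 + (⅓)*(-1) + (⅓)*(-1)² = -4 - ⅓ + (⅓)*1 = -4 - ⅓ + ⅓ = -4)
B - z(1/(-32), -194) = -13344 - 1*(-4) = -13344 + 4 = -13340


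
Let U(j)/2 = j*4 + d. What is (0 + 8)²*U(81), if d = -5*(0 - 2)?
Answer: 42752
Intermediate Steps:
d = 10 (d = -5*(-2) = 10)
U(j) = 20 + 8*j (U(j) = 2*(j*4 + 10) = 2*(4*j + 10) = 2*(10 + 4*j) = 20 + 8*j)
(0 + 8)²*U(81) = (0 + 8)²*(20 + 8*81) = 8²*(20 + 648) = 64*668 = 42752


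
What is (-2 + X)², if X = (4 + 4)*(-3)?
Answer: 676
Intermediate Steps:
X = -24 (X = 8*(-3) = -24)
(-2 + X)² = (-2 - 24)² = (-26)² = 676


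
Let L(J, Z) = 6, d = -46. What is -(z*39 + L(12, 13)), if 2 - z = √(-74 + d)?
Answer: -84 + 78*I*√30 ≈ -84.0 + 427.22*I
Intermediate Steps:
z = 2 - 2*I*√30 (z = 2 - √(-74 - 46) = 2 - √(-120) = 2 - 2*I*√30 ≈ 2.0 - 10.954*I)
-(z*39 + L(12, 13)) = -((2 - 2*I*√30)*39 + 6) = -((78 - 78*I*√30) + 6) = -(84 - 78*I*√30) = -84 + 78*I*√30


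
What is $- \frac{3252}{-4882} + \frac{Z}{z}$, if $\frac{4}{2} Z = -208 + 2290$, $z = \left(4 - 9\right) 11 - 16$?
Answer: $- \frac{2425635}{173311} \approx -13.996$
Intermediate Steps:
$z = -71$ ($z = \left(-5\right) 11 - 16 = -55 - 16 = -71$)
$Z = 1041$ ($Z = \frac{-208 + 2290}{2} = \frac{1}{2} \cdot 2082 = 1041$)
$- \frac{3252}{-4882} + \frac{Z}{z} = - \frac{3252}{-4882} + \frac{1041}{-71} = \left(-3252\right) \left(- \frac{1}{4882}\right) + 1041 \left(- \frac{1}{71}\right) = \frac{1626}{2441} - \frac{1041}{71} = - \frac{2425635}{173311}$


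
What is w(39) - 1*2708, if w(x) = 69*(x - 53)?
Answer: -3674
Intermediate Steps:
w(x) = -3657 + 69*x (w(x) = 69*(-53 + x) = -3657 + 69*x)
w(39) - 1*2708 = (-3657 + 69*39) - 1*2708 = (-3657 + 2691) - 2708 = -966 - 2708 = -3674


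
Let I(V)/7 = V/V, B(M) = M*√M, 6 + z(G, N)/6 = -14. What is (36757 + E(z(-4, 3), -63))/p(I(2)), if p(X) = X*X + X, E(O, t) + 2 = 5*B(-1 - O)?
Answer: 36755/56 + 85*√119/8 ≈ 772.24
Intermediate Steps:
z(G, N) = -120 (z(G, N) = -36 + 6*(-14) = -36 - 84 = -120)
B(M) = M^(3/2)
E(O, t) = -2 + 5*(-1 - O)^(3/2)
I(V) = 7 (I(V) = 7*(V/V) = 7*1 = 7)
p(X) = X + X² (p(X) = X² + X = X + X²)
(36757 + E(z(-4, 3), -63))/p(I(2)) = (36757 + (-2 + 5*(-1 - 1*(-120))^(3/2)))/((7*(1 + 7))) = (36757 + (-2 + 5*(-1 + 120)^(3/2)))/((7*8)) = (36757 + (-2 + 5*119^(3/2)))/56 = (36757 + (-2 + 5*(119*√119)))*(1/56) = (36757 + (-2 + 595*√119))*(1/56) = (36755 + 595*√119)*(1/56) = 36755/56 + 85*√119/8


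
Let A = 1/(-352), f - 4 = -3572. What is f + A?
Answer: -1255937/352 ≈ -3568.0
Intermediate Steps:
f = -3568 (f = 4 - 3572 = -3568)
A = -1/352 ≈ -0.0028409
f + A = -3568 - 1/352 = -1255937/352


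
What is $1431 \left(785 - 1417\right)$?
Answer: $-904392$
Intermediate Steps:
$1431 \left(785 - 1417\right) = 1431 \left(-632\right) = -904392$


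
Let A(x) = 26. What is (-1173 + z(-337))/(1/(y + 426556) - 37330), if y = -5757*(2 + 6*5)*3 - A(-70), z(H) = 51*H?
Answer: 2315967120/4708880861 ≈ 0.49183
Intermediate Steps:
y = -552698 (y = -5757*(2 + 6*5)*3 - 1*26 = -5757*(2 + 30)*3 - 26 = -184224*3 - 26 = -5757*96 - 26 = -552672 - 26 = -552698)
(-1173 + z(-337))/(1/(y + 426556) - 37330) = (-1173 + 51*(-337))/(1/(-552698 + 426556) - 37330) = (-1173 - 17187)/(1/(-126142) - 37330) = -18360/(-1/126142 - 37330) = -18360/(-4708880861/126142) = -18360*(-126142/4708880861) = 2315967120/4708880861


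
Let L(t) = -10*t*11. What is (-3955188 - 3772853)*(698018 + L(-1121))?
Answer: -6347256458448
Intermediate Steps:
L(t) = -110*t
(-3955188 - 3772853)*(698018 + L(-1121)) = (-3955188 - 3772853)*(698018 - 110*(-1121)) = -7728041*(698018 + 123310) = -7728041*821328 = -6347256458448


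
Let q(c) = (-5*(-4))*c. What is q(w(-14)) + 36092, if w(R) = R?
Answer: 35812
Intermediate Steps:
q(c) = 20*c
q(w(-14)) + 36092 = 20*(-14) + 36092 = -280 + 36092 = 35812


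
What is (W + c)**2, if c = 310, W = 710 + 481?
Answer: 2253001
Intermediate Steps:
W = 1191
(W + c)**2 = (1191 + 310)**2 = 1501**2 = 2253001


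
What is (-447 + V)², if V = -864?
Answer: 1718721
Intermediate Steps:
(-447 + V)² = (-447 - 864)² = (-1311)² = 1718721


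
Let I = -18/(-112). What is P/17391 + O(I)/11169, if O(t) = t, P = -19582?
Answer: -80050193/71094408 ≈ -1.1260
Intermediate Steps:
I = 9/56 (I = -18*(-1/112) = 9/56 ≈ 0.16071)
P/17391 + O(I)/11169 = -19582/17391 + (9/56)/11169 = -19582*1/17391 + (9/56)*(1/11169) = -19582/17391 + 1/69496 = -80050193/71094408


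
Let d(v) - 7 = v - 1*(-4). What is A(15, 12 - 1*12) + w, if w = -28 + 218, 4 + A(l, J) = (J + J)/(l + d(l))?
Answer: 186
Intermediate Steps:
d(v) = 11 + v (d(v) = 7 + (v - 1*(-4)) = 7 + (v + 4) = 7 + (4 + v) = 11 + v)
A(l, J) = -4 + 2*J/(11 + 2*l) (A(l, J) = -4 + (J + J)/(l + (11 + l)) = -4 + (2*J)/(11 + 2*l) = -4 + 2*J/(11 + 2*l))
w = 190
A(15, 12 - 1*12) + w = 2*(-22 + (12 - 1*12) - 4*15)/(11 + 2*15) + 190 = 2*(-22 + (12 - 12) - 60)/(11 + 30) + 190 = 2*(-22 + 0 - 60)/41 + 190 = 2*(1/41)*(-82) + 190 = -4 + 190 = 186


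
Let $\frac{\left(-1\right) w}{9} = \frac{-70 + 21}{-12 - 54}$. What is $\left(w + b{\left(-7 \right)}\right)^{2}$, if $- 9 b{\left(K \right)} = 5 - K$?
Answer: $\frac{279841}{4356} \approx 64.243$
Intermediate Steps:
$b{\left(K \right)} = - \frac{5}{9} + \frac{K}{9}$ ($b{\left(K \right)} = - \frac{5 - K}{9} = - \frac{5}{9} + \frac{K}{9}$)
$w = - \frac{147}{22}$ ($w = - 9 \frac{-70 + 21}{-12 - 54} = - 9 \left(- \frac{49}{-66}\right) = - 9 \left(\left(-49\right) \left(- \frac{1}{66}\right)\right) = \left(-9\right) \frac{49}{66} = - \frac{147}{22} \approx -6.6818$)
$\left(w + b{\left(-7 \right)}\right)^{2} = \left(- \frac{147}{22} + \left(- \frac{5}{9} + \frac{1}{9} \left(-7\right)\right)\right)^{2} = \left(- \frac{147}{22} - \frac{4}{3}\right)^{2} = \left(- \frac{529}{66}\right)^{2} = \frac{279841}{4356}$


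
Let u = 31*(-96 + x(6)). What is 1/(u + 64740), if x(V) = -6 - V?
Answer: 1/61392 ≈ 1.6289e-5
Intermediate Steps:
u = -3348 (u = 31*(-96 + (-6 - 1*6)) = 31*(-96 + (-6 - 6)) = 31*(-96 - 12) = 31*(-108) = -3348)
1/(u + 64740) = 1/(-3348 + 64740) = 1/61392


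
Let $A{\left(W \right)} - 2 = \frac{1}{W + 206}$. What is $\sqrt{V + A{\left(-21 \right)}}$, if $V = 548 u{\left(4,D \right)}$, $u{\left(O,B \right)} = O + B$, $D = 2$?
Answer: $\frac{\sqrt{112600435}}{185} \approx 57.359$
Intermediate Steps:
$A{\left(W \right)} = 2 + \frac{1}{206 + W}$ ($A{\left(W \right)} = 2 + \frac{1}{W + 206} = 2 + \frac{1}{206 + W}$)
$u{\left(O,B \right)} = B + O$
$V = 3288$ ($V = 548 \left(2 + 4\right) = 548 \cdot 6 = 3288$)
$\sqrt{V + A{\left(-21 \right)}} = \sqrt{3288 + \frac{413 + 2 \left(-21\right)}{206 - 21}} = \sqrt{3288 + \frac{413 - 42}{185}} = \sqrt{3288 + \frac{1}{185} \cdot 371} = \sqrt{3288 + \frac{371}{185}} = \sqrt{\frac{608651}{185}} = \frac{\sqrt{112600435}}{185}$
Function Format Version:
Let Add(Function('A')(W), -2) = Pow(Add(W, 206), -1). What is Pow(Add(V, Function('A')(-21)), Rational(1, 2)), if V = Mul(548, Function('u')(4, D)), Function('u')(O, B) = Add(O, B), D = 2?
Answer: Mul(Rational(1, 185), Pow(112600435, Rational(1, 2))) ≈ 57.359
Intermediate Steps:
Function('A')(W) = Add(2, Pow(Add(206, W), -1)) (Function('A')(W) = Add(2, Pow(Add(W, 206), -1)) = Add(2, Pow(Add(206, W), -1)))
Function('u')(O, B) = Add(B, O)
V = 3288 (V = Mul(548, Add(2, 4)) = Mul(548, 6) = 3288)
Pow(Add(V, Function('A')(-21)), Rational(1, 2)) = Pow(Add(3288, Mul(Pow(Add(206, -21), -1), Add(413, Mul(2, -21)))), Rational(1, 2)) = Pow(Add(3288, Mul(Pow(185, -1), Add(413, -42))), Rational(1, 2)) = Pow(Add(3288, Mul(Rational(1, 185), 371)), Rational(1, 2)) = Pow(Add(3288, Rational(371, 185)), Rational(1, 2)) = Pow(Rational(608651, 185), Rational(1, 2)) = Mul(Rational(1, 185), Pow(112600435, Rational(1, 2)))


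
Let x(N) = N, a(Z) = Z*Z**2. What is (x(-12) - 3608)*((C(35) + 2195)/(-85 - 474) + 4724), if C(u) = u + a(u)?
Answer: -9396111820/559 ≈ -1.6809e+7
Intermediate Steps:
a(Z) = Z**3
C(u) = u + u**3
(x(-12) - 3608)*((C(35) + 2195)/(-85 - 474) + 4724) = (-12 - 3608)*(((35 + 35**3) + 2195)/(-85 - 474) + 4724) = -3620*(((35 + 42875) + 2195)/(-559) + 4724) = -3620*((42910 + 2195)*(-1/559) + 4724) = -3620*(45105*(-1/559) + 4724) = -3620*(-45105/559 + 4724) = -3620*2595611/559 = -9396111820/559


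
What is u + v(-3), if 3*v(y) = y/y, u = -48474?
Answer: -145421/3 ≈ -48474.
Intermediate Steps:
v(y) = ⅓ (v(y) = (y/y)/3 = (⅓)*1 = ⅓)
u + v(-3) = -48474 + ⅓ = -145421/3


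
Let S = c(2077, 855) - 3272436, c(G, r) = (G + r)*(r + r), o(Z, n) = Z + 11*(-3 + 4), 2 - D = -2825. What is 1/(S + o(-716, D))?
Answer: 1/1740579 ≈ 5.7452e-7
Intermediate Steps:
D = 2827 (D = 2 - 1*(-2825) = 2 + 2825 = 2827)
o(Z, n) = 11 + Z (o(Z, n) = Z + 11*1 = Z + 11 = 11 + Z)
c(G, r) = 2*r*(G + r) (c(G, r) = (G + r)*(2*r) = 2*r*(G + r))
S = 1741284 (S = 2*855*(2077 + 855) - 3272436 = 2*855*2932 - 3272436 = 5013720 - 3272436 = 1741284)
1/(S + o(-716, D)) = 1/(1741284 + (11 - 716)) = 1/(1741284 - 705) = 1/1740579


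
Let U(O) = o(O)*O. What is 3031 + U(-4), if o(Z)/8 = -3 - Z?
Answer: 2999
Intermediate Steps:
o(Z) = -24 - 8*Z (o(Z) = 8*(-3 - Z) = -24 - 8*Z)
U(O) = O*(-24 - 8*O) (U(O) = (-24 - 8*O)*O = O*(-24 - 8*O))
3031 + U(-4) = 3031 - 8*(-4)*(3 - 4) = 3031 - 8*(-4)*(-1) = 3031 - 32 = 2999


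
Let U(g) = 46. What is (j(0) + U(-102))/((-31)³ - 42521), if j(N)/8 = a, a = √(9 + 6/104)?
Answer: -1/1572 - √6123/235014 ≈ -0.00096909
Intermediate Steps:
a = √6123/26 (a = √(9 + 6*(1/104)) = √(9 + 3/52) = √(471/52) = √6123/26 ≈ 3.0096)
j(N) = 4*√6123/13 (j(N) = 8*(√6123/26) = 4*√6123/13)
(j(0) + U(-102))/((-31)³ - 42521) = (4*√6123/13 + 46)/((-31)³ - 42521) = (46 + 4*√6123/13)/(-29791 - 42521) = (46 + 4*√6123/13)/(-72312) = (46 + 4*√6123/13)*(-1/72312) = -1/1572 - √6123/235014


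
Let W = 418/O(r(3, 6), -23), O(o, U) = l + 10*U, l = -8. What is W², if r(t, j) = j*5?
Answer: 43681/14161 ≈ 3.0846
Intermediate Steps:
r(t, j) = 5*j
O(o, U) = -8 + 10*U
W = -209/119 (W = 418/(-8 + 10*(-23)) = 418/(-8 - 230) = 418/(-238) = 418*(-1/238) = -209/119 ≈ -1.7563)
W² = (-209/119)² = 43681/14161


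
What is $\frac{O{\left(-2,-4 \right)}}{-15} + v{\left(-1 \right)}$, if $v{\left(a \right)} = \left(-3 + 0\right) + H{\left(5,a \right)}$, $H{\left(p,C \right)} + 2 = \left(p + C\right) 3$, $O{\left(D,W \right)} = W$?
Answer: $\frac{109}{15} \approx 7.2667$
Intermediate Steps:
$H{\left(p,C \right)} = -2 + 3 C + 3 p$ ($H{\left(p,C \right)} = -2 + \left(p + C\right) 3 = -2 + \left(C + p\right) 3 = -2 + \left(3 C + 3 p\right) = -2 + 3 C + 3 p$)
$v{\left(a \right)} = 10 + 3 a$ ($v{\left(a \right)} = \left(-3 + 0\right) + \left(-2 + 3 a + 3 \cdot 5\right) = -3 + \left(-2 + 3 a + 15\right) = -3 + \left(13 + 3 a\right) = 10 + 3 a$)
$\frac{O{\left(-2,-4 \right)}}{-15} + v{\left(-1 \right)} = \frac{1}{-15} \left(-4\right) + \left(10 + 3 \left(-1\right)\right) = \left(- \frac{1}{15}\right) \left(-4\right) + \left(10 - 3\right) = \frac{4}{15} + 7 = \frac{109}{15}$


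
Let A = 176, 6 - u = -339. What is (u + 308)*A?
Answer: 114928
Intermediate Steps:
u = 345 (u = 6 - 1*(-339) = 6 + 339 = 345)
(u + 308)*A = (345 + 308)*176 = 653*176 = 114928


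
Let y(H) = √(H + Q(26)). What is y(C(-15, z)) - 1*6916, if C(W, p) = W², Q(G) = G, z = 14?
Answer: -6916 + √251 ≈ -6900.2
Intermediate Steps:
y(H) = √(26 + H) (y(H) = √(H + 26) = √(26 + H))
y(C(-15, z)) - 1*6916 = √(26 + (-15)²) - 1*6916 = √(26 + 225) - 6916 = √251 - 6916 = -6916 + √251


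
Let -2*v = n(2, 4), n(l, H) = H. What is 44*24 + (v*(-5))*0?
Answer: 1056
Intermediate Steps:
v = -2 (v = -½*4 = -2)
44*24 + (v*(-5))*0 = 44*24 - 2*(-5)*0 = 1056 + 10*0 = 1056 + 0 = 1056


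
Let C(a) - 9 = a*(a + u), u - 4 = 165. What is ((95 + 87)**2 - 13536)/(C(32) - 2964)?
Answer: 19588/3477 ≈ 5.6336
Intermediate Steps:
u = 169 (u = 4 + 165 = 169)
C(a) = 9 + a*(169 + a) (C(a) = 9 + a*(a + 169) = 9 + a*(169 + a))
((95 + 87)**2 - 13536)/(C(32) - 2964) = ((95 + 87)**2 - 13536)/((9 + 32**2 + 169*32) - 2964) = (182**2 - 13536)/((9 + 1024 + 5408) - 2964) = (33124 - 13536)/(6441 - 2964) = 19588/3477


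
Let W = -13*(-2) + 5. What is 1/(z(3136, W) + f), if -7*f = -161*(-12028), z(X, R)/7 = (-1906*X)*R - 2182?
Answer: -1/1297347790 ≈ -7.7080e-10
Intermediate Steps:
W = 31 (W = 26 + 5 = 31)
z(X, R) = -15274 - 13342*R*X (z(X, R) = 7*((-1906*X)*R - 2182) = 7*(-1906*R*X - 2182) = 7*(-2182 - 1906*R*X) = -15274 - 13342*R*X)
f = -276644 (f = -(-23)*(-12028) = -1/7*1936508 = -276644)
1/(z(3136, W) + f) = 1/((-15274 - 13342*31*3136) - 276644) = 1/((-15274 - 1297055872) - 276644) = 1/(-1297071146 - 276644) = 1/(-1297347790) = -1/1297347790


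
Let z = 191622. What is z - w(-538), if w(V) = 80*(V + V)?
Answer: 277702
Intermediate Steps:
w(V) = 160*V (w(V) = 80*(2*V) = 160*V)
z - w(-538) = 191622 - 160*(-538) = 191622 - 1*(-86080) = 191622 + 86080 = 277702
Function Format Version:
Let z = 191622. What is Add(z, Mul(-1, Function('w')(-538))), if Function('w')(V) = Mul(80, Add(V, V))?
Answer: 277702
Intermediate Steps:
Function('w')(V) = Mul(160, V) (Function('w')(V) = Mul(80, Mul(2, V)) = Mul(160, V))
Add(z, Mul(-1, Function('w')(-538))) = Add(191622, Mul(-1, Mul(160, -538))) = Add(191622, Mul(-1, -86080)) = Add(191622, 86080) = 277702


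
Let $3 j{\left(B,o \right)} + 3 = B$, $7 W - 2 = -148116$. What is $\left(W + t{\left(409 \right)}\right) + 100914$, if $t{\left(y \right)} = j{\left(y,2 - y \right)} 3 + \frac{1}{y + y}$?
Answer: $\frac{459001075}{5726} \approx 80161.0$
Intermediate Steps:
$W = - \frac{148114}{7}$ ($W = \frac{2}{7} + \frac{1}{7} \left(-148116\right) = \frac{2}{7} - \frac{148116}{7} = - \frac{148114}{7} \approx -21159.0$)
$j{\left(B,o \right)} = -1 + \frac{B}{3}$
$t{\left(y \right)} = -3 + y + \frac{1}{2 y}$ ($t{\left(y \right)} = \left(-1 + \frac{y}{3}\right) 3 + \frac{1}{y + y} = \left(-3 + y\right) + \frac{1}{2 y} = -3 + y + \frac{1}{2 y}$)
$\left(W + t{\left(409 \right)}\right) + 100914 = \left(- \frac{148114}{7} + \left(-3 + 409 + \frac{1}{2 \cdot 409}\right)\right) + 100914 = \left(- \frac{148114}{7} + \left(-3 + 409 + \frac{1}{2} \cdot \frac{1}{409}\right)\right) + 100914 = \left(- \frac{148114}{7} + \left(-3 + 409 + \frac{1}{818}\right)\right) + 100914 = \left(- \frac{148114}{7} + \frac{332109}{818}\right) + 100914 = - \frac{118832489}{5726} + 100914 = \frac{459001075}{5726}$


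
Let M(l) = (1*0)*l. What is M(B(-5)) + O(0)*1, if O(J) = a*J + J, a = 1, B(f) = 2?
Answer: 0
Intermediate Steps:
M(l) = 0 (M(l) = 0*l = 0)
O(J) = 2*J (O(J) = 1*J + J = J + J = 2*J)
M(B(-5)) + O(0)*1 = 0 + (2*0)*1 = 0 + 0*1 = 0 + 0 = 0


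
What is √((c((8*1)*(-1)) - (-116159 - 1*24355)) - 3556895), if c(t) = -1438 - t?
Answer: I*√3417811 ≈ 1848.7*I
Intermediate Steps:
√((c((8*1)*(-1)) - (-116159 - 1*24355)) - 3556895) = √(((-1438 - 8*1*(-1)) - (-116159 - 1*24355)) - 3556895) = √(((-1438 - 8*(-1)) - (-116159 - 24355)) - 3556895) = √(((-1438 - 1*(-8)) - 1*(-140514)) - 3556895) = √(((-1438 + 8) + 140514) - 3556895) = √((-1430 + 140514) - 3556895) = √(139084 - 3556895) = √(-3417811) = I*√3417811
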